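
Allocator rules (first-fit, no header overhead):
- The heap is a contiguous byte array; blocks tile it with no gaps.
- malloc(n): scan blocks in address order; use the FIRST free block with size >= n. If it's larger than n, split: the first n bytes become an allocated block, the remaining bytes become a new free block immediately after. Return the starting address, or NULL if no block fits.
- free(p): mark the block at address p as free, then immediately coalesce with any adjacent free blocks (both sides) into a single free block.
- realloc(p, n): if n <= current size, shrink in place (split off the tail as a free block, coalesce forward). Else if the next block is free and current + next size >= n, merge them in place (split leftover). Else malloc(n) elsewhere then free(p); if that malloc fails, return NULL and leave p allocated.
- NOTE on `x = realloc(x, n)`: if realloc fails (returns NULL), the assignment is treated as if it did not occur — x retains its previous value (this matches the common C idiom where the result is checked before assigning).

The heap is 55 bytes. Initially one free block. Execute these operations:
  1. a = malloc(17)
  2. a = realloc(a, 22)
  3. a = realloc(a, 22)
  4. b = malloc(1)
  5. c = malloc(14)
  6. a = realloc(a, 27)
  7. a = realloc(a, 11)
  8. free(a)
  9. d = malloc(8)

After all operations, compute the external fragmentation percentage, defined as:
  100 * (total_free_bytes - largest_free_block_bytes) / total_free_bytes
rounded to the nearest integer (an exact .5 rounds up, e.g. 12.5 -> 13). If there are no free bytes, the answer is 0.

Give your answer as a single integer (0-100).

Op 1: a = malloc(17) -> a = 0; heap: [0-16 ALLOC][17-54 FREE]
Op 2: a = realloc(a, 22) -> a = 0; heap: [0-21 ALLOC][22-54 FREE]
Op 3: a = realloc(a, 22) -> a = 0; heap: [0-21 ALLOC][22-54 FREE]
Op 4: b = malloc(1) -> b = 22; heap: [0-21 ALLOC][22-22 ALLOC][23-54 FREE]
Op 5: c = malloc(14) -> c = 23; heap: [0-21 ALLOC][22-22 ALLOC][23-36 ALLOC][37-54 FREE]
Op 6: a = realloc(a, 27) -> NULL (a unchanged); heap: [0-21 ALLOC][22-22 ALLOC][23-36 ALLOC][37-54 FREE]
Op 7: a = realloc(a, 11) -> a = 0; heap: [0-10 ALLOC][11-21 FREE][22-22 ALLOC][23-36 ALLOC][37-54 FREE]
Op 8: free(a) -> (freed a); heap: [0-21 FREE][22-22 ALLOC][23-36 ALLOC][37-54 FREE]
Op 9: d = malloc(8) -> d = 0; heap: [0-7 ALLOC][8-21 FREE][22-22 ALLOC][23-36 ALLOC][37-54 FREE]
Free blocks: [14 18] total_free=32 largest=18 -> 100*(32-18)/32 = 1400/32 = 43.75 -> rounds to 44

Answer: 44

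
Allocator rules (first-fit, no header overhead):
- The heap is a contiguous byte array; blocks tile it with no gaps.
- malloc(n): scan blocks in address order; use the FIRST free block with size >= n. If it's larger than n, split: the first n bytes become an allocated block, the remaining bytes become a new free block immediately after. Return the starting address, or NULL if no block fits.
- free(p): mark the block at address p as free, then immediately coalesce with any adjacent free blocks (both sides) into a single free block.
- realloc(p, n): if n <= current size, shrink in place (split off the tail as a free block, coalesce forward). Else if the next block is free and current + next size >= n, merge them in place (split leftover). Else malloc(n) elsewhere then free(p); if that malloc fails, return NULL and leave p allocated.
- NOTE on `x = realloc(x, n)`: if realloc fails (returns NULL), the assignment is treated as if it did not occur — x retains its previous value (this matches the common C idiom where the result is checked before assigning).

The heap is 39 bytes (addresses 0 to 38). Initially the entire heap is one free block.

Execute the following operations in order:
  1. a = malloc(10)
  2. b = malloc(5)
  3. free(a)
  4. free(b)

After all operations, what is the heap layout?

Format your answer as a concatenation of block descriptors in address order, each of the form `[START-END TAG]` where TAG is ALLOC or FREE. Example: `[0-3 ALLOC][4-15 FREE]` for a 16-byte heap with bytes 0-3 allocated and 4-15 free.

Op 1: a = malloc(10) -> a = 0; heap: [0-9 ALLOC][10-38 FREE]
Op 2: b = malloc(5) -> b = 10; heap: [0-9 ALLOC][10-14 ALLOC][15-38 FREE]
Op 3: free(a) -> (freed a); heap: [0-9 FREE][10-14 ALLOC][15-38 FREE]
Op 4: free(b) -> (freed b); heap: [0-38 FREE]

Answer: [0-38 FREE]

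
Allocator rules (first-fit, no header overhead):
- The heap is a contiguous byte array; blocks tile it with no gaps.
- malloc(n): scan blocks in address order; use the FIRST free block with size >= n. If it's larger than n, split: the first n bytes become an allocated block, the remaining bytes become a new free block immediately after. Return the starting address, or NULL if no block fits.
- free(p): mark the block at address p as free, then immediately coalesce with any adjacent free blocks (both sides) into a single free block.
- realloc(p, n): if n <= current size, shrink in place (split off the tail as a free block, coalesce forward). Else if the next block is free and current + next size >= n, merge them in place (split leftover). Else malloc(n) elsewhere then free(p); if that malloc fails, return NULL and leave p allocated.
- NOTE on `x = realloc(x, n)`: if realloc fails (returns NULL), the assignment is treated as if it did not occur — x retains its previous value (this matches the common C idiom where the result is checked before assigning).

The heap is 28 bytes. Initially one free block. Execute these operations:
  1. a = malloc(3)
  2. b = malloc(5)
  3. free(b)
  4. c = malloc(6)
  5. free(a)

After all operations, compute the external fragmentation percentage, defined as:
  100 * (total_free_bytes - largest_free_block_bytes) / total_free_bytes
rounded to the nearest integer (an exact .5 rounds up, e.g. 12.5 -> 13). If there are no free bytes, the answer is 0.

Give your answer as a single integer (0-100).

Op 1: a = malloc(3) -> a = 0; heap: [0-2 ALLOC][3-27 FREE]
Op 2: b = malloc(5) -> b = 3; heap: [0-2 ALLOC][3-7 ALLOC][8-27 FREE]
Op 3: free(b) -> (freed b); heap: [0-2 ALLOC][3-27 FREE]
Op 4: c = malloc(6) -> c = 3; heap: [0-2 ALLOC][3-8 ALLOC][9-27 FREE]
Op 5: free(a) -> (freed a); heap: [0-2 FREE][3-8 ALLOC][9-27 FREE]
Free blocks: [3 19] total_free=22 largest=19 -> 100*(22-19)/22 = 300/22 ≈ 13.636 -> rounds to 14

Answer: 14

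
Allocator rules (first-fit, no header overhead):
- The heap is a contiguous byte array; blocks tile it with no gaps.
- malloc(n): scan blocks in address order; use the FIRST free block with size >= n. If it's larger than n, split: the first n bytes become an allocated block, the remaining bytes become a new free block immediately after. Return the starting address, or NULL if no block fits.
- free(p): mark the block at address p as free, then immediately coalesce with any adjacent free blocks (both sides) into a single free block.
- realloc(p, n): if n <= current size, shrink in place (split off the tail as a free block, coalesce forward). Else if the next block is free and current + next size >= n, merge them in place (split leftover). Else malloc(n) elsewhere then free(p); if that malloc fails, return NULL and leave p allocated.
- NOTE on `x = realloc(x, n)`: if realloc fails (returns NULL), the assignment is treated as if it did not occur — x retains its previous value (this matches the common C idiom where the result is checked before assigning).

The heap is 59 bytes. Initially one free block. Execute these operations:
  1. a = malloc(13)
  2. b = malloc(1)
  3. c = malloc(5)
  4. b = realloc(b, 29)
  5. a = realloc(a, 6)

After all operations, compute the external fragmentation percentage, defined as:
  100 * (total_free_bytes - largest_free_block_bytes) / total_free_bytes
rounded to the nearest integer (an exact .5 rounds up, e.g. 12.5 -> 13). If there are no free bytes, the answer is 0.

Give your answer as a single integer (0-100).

Answer: 42

Derivation:
Op 1: a = malloc(13) -> a = 0; heap: [0-12 ALLOC][13-58 FREE]
Op 2: b = malloc(1) -> b = 13; heap: [0-12 ALLOC][13-13 ALLOC][14-58 FREE]
Op 3: c = malloc(5) -> c = 14; heap: [0-12 ALLOC][13-13 ALLOC][14-18 ALLOC][19-58 FREE]
Op 4: b = realloc(b, 29) -> b = 19; heap: [0-12 ALLOC][13-13 FREE][14-18 ALLOC][19-47 ALLOC][48-58 FREE]
Op 5: a = realloc(a, 6) -> a = 0; heap: [0-5 ALLOC][6-13 FREE][14-18 ALLOC][19-47 ALLOC][48-58 FREE]
Free blocks: [8 11] total_free=19 largest=11 -> 100*(19-11)/19 = 800/19 ≈ 42.105 -> rounds to 42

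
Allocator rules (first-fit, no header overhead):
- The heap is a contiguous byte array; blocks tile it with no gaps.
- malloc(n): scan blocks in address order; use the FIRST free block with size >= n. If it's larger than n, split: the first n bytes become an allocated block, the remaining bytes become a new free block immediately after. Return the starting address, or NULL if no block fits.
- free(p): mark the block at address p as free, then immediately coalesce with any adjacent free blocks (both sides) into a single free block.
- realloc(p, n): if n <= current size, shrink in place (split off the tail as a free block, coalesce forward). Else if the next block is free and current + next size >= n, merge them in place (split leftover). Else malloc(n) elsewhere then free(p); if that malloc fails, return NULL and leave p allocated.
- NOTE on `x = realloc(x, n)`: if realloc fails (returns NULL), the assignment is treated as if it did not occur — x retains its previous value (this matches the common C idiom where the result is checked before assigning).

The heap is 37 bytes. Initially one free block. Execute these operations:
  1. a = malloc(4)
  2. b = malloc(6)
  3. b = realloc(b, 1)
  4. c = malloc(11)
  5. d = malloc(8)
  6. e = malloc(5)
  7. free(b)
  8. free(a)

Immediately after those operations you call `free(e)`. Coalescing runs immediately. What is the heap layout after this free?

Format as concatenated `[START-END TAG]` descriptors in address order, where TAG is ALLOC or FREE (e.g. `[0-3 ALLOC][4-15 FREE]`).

Answer: [0-4 FREE][5-15 ALLOC][16-23 ALLOC][24-36 FREE]

Derivation:
Op 1: a = malloc(4) -> a = 0; heap: [0-3 ALLOC][4-36 FREE]
Op 2: b = malloc(6) -> b = 4; heap: [0-3 ALLOC][4-9 ALLOC][10-36 FREE]
Op 3: b = realloc(b, 1) -> b = 4; heap: [0-3 ALLOC][4-4 ALLOC][5-36 FREE]
Op 4: c = malloc(11) -> c = 5; heap: [0-3 ALLOC][4-4 ALLOC][5-15 ALLOC][16-36 FREE]
Op 5: d = malloc(8) -> d = 16; heap: [0-3 ALLOC][4-4 ALLOC][5-15 ALLOC][16-23 ALLOC][24-36 FREE]
Op 6: e = malloc(5) -> e = 24; heap: [0-3 ALLOC][4-4 ALLOC][5-15 ALLOC][16-23 ALLOC][24-28 ALLOC][29-36 FREE]
Op 7: free(b) -> (freed b); heap: [0-3 ALLOC][4-4 FREE][5-15 ALLOC][16-23 ALLOC][24-28 ALLOC][29-36 FREE]
Op 8: free(a) -> (freed a); heap: [0-4 FREE][5-15 ALLOC][16-23 ALLOC][24-28 ALLOC][29-36 FREE]
free(e): e = 24 -> block [24-28 ALLOC]; mark free, coalesce with adjacent free neighbors -> [0-4 FREE][5-15 ALLOC][16-23 ALLOC][24-36 FREE]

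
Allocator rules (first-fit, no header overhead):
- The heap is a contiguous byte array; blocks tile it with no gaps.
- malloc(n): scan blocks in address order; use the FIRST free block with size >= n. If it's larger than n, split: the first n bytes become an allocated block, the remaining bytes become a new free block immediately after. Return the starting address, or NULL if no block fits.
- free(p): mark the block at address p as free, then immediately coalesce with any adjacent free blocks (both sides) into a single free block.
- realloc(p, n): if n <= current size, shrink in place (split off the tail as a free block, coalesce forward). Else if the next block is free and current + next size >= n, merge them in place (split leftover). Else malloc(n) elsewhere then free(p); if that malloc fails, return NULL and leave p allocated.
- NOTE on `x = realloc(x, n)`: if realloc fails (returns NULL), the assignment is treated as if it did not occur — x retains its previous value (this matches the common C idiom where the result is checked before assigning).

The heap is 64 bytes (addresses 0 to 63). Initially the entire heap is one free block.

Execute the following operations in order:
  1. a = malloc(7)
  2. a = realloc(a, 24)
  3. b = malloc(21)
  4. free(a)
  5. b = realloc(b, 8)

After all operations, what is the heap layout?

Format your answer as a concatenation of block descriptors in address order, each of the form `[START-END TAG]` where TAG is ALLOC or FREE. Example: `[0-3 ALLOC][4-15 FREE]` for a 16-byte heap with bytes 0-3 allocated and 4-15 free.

Answer: [0-23 FREE][24-31 ALLOC][32-63 FREE]

Derivation:
Op 1: a = malloc(7) -> a = 0; heap: [0-6 ALLOC][7-63 FREE]
Op 2: a = realloc(a, 24) -> a = 0; heap: [0-23 ALLOC][24-63 FREE]
Op 3: b = malloc(21) -> b = 24; heap: [0-23 ALLOC][24-44 ALLOC][45-63 FREE]
Op 4: free(a) -> (freed a); heap: [0-23 FREE][24-44 ALLOC][45-63 FREE]
Op 5: b = realloc(b, 8) -> b = 24; heap: [0-23 FREE][24-31 ALLOC][32-63 FREE]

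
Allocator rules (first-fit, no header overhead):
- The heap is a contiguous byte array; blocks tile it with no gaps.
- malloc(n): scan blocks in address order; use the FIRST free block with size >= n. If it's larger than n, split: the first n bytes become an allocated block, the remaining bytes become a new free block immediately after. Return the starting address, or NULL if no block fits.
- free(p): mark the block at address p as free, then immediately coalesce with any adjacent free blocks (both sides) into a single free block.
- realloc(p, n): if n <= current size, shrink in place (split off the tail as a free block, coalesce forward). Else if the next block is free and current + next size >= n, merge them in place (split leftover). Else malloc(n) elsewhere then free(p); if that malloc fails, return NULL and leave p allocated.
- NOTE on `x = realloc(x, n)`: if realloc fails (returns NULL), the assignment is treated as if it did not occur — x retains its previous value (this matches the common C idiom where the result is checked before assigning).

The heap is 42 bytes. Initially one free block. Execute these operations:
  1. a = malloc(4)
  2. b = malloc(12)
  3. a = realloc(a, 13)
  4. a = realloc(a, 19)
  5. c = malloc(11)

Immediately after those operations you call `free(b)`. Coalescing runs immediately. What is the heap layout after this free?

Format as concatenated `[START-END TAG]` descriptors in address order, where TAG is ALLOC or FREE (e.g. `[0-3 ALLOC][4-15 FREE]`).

Answer: [0-15 FREE][16-34 ALLOC][35-41 FREE]

Derivation:
Op 1: a = malloc(4) -> a = 0; heap: [0-3 ALLOC][4-41 FREE]
Op 2: b = malloc(12) -> b = 4; heap: [0-3 ALLOC][4-15 ALLOC][16-41 FREE]
Op 3: a = realloc(a, 13) -> a = 16; heap: [0-3 FREE][4-15 ALLOC][16-28 ALLOC][29-41 FREE]
Op 4: a = realloc(a, 19) -> a = 16; heap: [0-3 FREE][4-15 ALLOC][16-34 ALLOC][35-41 FREE]
Op 5: c = malloc(11) -> c = NULL; heap: [0-3 FREE][4-15 ALLOC][16-34 ALLOC][35-41 FREE]
free(b): b = 4 -> block [4-15 ALLOC]; mark free, coalesce with adjacent free neighbors -> [0-15 FREE][16-34 ALLOC][35-41 FREE]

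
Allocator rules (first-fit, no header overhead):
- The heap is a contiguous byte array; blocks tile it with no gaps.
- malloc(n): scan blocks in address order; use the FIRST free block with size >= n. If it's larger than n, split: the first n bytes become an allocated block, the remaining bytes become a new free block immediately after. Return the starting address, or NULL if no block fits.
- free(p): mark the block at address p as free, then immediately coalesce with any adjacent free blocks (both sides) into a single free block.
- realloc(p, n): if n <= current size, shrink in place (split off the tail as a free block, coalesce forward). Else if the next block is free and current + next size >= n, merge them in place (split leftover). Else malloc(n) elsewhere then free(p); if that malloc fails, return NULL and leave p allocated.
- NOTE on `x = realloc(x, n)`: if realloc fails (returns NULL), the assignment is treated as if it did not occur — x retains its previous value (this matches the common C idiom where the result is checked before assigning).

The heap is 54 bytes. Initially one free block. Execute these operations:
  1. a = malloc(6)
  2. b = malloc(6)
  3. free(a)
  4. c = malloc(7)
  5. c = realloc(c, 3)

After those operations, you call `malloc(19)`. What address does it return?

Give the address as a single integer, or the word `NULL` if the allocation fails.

Op 1: a = malloc(6) -> a = 0; heap: [0-5 ALLOC][6-53 FREE]
Op 2: b = malloc(6) -> b = 6; heap: [0-5 ALLOC][6-11 ALLOC][12-53 FREE]
Op 3: free(a) -> (freed a); heap: [0-5 FREE][6-11 ALLOC][12-53 FREE]
Op 4: c = malloc(7) -> c = 12; heap: [0-5 FREE][6-11 ALLOC][12-18 ALLOC][19-53 FREE]
Op 5: c = realloc(c, 3) -> c = 12; heap: [0-5 FREE][6-11 ALLOC][12-14 ALLOC][15-53 FREE]
malloc(19): first-fit scan over [0-5 FREE][6-11 ALLOC][12-14 ALLOC][15-53 FREE] -> 15

Answer: 15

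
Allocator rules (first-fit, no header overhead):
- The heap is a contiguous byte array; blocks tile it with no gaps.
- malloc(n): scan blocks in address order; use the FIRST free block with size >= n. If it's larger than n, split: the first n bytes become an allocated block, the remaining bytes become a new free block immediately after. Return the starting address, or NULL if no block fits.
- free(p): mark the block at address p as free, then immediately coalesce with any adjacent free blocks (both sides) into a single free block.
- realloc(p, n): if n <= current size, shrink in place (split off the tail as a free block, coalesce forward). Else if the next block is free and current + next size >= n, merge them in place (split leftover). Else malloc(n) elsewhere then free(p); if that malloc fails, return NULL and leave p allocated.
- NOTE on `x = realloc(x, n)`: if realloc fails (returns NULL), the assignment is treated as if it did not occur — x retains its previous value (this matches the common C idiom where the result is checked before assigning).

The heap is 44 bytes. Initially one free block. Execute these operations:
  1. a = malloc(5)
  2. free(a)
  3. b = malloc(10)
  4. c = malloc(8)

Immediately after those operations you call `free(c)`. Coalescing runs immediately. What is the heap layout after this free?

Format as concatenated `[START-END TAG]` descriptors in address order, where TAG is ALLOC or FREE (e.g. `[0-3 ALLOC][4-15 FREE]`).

Op 1: a = malloc(5) -> a = 0; heap: [0-4 ALLOC][5-43 FREE]
Op 2: free(a) -> (freed a); heap: [0-43 FREE]
Op 3: b = malloc(10) -> b = 0; heap: [0-9 ALLOC][10-43 FREE]
Op 4: c = malloc(8) -> c = 10; heap: [0-9 ALLOC][10-17 ALLOC][18-43 FREE]
free(c): c = 10 -> block [10-17 ALLOC]; mark free, coalesce with adjacent free neighbors -> [0-9 ALLOC][10-43 FREE]

Answer: [0-9 ALLOC][10-43 FREE]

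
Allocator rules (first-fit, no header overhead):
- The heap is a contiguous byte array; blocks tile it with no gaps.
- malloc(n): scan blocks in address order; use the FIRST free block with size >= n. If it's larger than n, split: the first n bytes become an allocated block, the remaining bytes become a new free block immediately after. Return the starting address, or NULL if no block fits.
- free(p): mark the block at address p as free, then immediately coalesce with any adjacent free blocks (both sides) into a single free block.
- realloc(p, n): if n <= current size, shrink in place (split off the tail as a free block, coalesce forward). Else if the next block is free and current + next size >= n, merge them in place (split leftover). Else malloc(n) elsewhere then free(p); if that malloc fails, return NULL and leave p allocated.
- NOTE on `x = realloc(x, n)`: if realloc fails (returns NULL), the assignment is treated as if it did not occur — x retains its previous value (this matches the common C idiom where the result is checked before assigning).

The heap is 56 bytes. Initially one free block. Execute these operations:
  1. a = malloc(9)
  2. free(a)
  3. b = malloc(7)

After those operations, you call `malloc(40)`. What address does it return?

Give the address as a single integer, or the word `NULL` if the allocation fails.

Answer: 7

Derivation:
Op 1: a = malloc(9) -> a = 0; heap: [0-8 ALLOC][9-55 FREE]
Op 2: free(a) -> (freed a); heap: [0-55 FREE]
Op 3: b = malloc(7) -> b = 0; heap: [0-6 ALLOC][7-55 FREE]
malloc(40): first-fit scan over [0-6 ALLOC][7-55 FREE] -> 7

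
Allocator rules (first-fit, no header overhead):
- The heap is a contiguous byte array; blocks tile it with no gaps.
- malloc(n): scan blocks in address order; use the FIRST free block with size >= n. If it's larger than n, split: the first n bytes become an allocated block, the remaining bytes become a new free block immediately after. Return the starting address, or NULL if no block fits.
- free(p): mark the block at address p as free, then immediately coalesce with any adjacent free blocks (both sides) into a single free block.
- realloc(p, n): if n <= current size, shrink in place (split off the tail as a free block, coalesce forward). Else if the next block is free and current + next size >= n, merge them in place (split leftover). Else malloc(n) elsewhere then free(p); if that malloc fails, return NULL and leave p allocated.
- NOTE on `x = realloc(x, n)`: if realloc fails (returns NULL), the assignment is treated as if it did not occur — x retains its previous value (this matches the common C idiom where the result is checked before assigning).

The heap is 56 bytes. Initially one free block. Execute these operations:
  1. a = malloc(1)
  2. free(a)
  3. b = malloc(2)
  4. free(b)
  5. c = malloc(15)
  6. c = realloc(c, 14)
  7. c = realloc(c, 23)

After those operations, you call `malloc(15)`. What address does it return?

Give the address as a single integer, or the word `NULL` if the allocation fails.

Op 1: a = malloc(1) -> a = 0; heap: [0-0 ALLOC][1-55 FREE]
Op 2: free(a) -> (freed a); heap: [0-55 FREE]
Op 3: b = malloc(2) -> b = 0; heap: [0-1 ALLOC][2-55 FREE]
Op 4: free(b) -> (freed b); heap: [0-55 FREE]
Op 5: c = malloc(15) -> c = 0; heap: [0-14 ALLOC][15-55 FREE]
Op 6: c = realloc(c, 14) -> c = 0; heap: [0-13 ALLOC][14-55 FREE]
Op 7: c = realloc(c, 23) -> c = 0; heap: [0-22 ALLOC][23-55 FREE]
malloc(15): first-fit scan over [0-22 ALLOC][23-55 FREE] -> 23

Answer: 23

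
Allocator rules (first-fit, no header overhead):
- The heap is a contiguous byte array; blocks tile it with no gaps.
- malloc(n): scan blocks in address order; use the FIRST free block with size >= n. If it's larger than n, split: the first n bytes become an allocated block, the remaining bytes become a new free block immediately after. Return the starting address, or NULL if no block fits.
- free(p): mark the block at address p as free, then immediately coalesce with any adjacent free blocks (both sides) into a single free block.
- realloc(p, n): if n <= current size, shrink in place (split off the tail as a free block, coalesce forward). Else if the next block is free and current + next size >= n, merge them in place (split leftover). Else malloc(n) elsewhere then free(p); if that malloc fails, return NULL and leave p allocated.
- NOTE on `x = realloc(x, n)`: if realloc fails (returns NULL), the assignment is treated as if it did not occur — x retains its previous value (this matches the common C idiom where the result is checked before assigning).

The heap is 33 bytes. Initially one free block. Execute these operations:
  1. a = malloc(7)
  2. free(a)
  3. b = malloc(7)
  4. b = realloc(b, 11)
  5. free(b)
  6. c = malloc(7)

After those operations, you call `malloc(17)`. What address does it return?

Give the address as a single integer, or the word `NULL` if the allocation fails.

Answer: 7

Derivation:
Op 1: a = malloc(7) -> a = 0; heap: [0-6 ALLOC][7-32 FREE]
Op 2: free(a) -> (freed a); heap: [0-32 FREE]
Op 3: b = malloc(7) -> b = 0; heap: [0-6 ALLOC][7-32 FREE]
Op 4: b = realloc(b, 11) -> b = 0; heap: [0-10 ALLOC][11-32 FREE]
Op 5: free(b) -> (freed b); heap: [0-32 FREE]
Op 6: c = malloc(7) -> c = 0; heap: [0-6 ALLOC][7-32 FREE]
malloc(17): first-fit scan over [0-6 ALLOC][7-32 FREE] -> 7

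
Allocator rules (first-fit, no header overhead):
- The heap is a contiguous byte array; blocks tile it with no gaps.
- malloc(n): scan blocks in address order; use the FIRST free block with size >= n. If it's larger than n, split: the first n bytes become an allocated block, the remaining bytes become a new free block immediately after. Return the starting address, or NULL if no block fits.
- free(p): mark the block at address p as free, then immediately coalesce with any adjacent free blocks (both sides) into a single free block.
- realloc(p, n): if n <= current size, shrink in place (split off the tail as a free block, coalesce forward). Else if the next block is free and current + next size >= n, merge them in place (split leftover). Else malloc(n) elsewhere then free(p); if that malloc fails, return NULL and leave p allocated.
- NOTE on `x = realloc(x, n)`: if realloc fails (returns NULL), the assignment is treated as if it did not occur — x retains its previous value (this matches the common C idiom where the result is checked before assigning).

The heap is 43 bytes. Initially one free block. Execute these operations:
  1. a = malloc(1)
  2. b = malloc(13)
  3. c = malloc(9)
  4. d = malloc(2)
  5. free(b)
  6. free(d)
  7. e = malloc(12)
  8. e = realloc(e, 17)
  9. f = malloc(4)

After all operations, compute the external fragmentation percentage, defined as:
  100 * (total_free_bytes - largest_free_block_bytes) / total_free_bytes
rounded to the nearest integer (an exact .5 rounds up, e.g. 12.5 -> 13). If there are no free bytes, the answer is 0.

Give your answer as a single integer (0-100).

Answer: 25

Derivation:
Op 1: a = malloc(1) -> a = 0; heap: [0-0 ALLOC][1-42 FREE]
Op 2: b = malloc(13) -> b = 1; heap: [0-0 ALLOC][1-13 ALLOC][14-42 FREE]
Op 3: c = malloc(9) -> c = 14; heap: [0-0 ALLOC][1-13 ALLOC][14-22 ALLOC][23-42 FREE]
Op 4: d = malloc(2) -> d = 23; heap: [0-0 ALLOC][1-13 ALLOC][14-22 ALLOC][23-24 ALLOC][25-42 FREE]
Op 5: free(b) -> (freed b); heap: [0-0 ALLOC][1-13 FREE][14-22 ALLOC][23-24 ALLOC][25-42 FREE]
Op 6: free(d) -> (freed d); heap: [0-0 ALLOC][1-13 FREE][14-22 ALLOC][23-42 FREE]
Op 7: e = malloc(12) -> e = 1; heap: [0-0 ALLOC][1-12 ALLOC][13-13 FREE][14-22 ALLOC][23-42 FREE]
Op 8: e = realloc(e, 17) -> e = 23; heap: [0-0 ALLOC][1-13 FREE][14-22 ALLOC][23-39 ALLOC][40-42 FREE]
Op 9: f = malloc(4) -> f = 1; heap: [0-0 ALLOC][1-4 ALLOC][5-13 FREE][14-22 ALLOC][23-39 ALLOC][40-42 FREE]
Free blocks: [9 3] total_free=12 largest=9 -> 100*(12-9)/12 = 300/12 = 25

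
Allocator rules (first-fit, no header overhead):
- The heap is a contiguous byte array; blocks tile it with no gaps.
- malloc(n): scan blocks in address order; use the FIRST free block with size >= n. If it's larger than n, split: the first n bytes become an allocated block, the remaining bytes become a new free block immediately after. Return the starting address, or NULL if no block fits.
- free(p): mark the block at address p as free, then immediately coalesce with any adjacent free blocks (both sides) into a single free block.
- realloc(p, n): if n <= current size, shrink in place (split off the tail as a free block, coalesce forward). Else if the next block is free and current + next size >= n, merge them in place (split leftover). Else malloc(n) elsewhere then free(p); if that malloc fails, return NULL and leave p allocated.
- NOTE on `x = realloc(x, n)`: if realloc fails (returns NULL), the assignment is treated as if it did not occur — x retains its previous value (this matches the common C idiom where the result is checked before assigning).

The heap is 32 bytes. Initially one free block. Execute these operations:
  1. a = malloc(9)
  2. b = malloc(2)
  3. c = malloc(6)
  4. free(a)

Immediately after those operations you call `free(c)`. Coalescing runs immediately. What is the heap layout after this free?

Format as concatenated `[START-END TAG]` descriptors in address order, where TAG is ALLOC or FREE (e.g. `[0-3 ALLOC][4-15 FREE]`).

Answer: [0-8 FREE][9-10 ALLOC][11-31 FREE]

Derivation:
Op 1: a = malloc(9) -> a = 0; heap: [0-8 ALLOC][9-31 FREE]
Op 2: b = malloc(2) -> b = 9; heap: [0-8 ALLOC][9-10 ALLOC][11-31 FREE]
Op 3: c = malloc(6) -> c = 11; heap: [0-8 ALLOC][9-10 ALLOC][11-16 ALLOC][17-31 FREE]
Op 4: free(a) -> (freed a); heap: [0-8 FREE][9-10 ALLOC][11-16 ALLOC][17-31 FREE]
free(c): c = 11 -> block [11-16 ALLOC]; mark free, coalesce with adjacent free neighbors -> [0-8 FREE][9-10 ALLOC][11-31 FREE]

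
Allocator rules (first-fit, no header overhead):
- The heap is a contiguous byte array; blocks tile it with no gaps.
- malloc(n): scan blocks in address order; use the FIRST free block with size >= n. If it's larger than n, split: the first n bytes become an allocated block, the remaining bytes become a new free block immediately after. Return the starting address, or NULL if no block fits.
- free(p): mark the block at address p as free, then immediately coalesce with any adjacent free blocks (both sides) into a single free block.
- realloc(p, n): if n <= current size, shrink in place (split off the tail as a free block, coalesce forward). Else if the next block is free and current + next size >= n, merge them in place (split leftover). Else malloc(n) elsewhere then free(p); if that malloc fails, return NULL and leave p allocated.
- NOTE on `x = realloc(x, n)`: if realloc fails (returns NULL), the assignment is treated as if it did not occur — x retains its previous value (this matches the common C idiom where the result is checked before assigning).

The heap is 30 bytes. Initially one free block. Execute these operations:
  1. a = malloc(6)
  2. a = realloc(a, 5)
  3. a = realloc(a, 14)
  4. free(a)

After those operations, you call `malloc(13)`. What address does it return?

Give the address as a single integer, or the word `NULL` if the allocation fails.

Answer: 0

Derivation:
Op 1: a = malloc(6) -> a = 0; heap: [0-5 ALLOC][6-29 FREE]
Op 2: a = realloc(a, 5) -> a = 0; heap: [0-4 ALLOC][5-29 FREE]
Op 3: a = realloc(a, 14) -> a = 0; heap: [0-13 ALLOC][14-29 FREE]
Op 4: free(a) -> (freed a); heap: [0-29 FREE]
malloc(13): first-fit scan over [0-29 FREE] -> 0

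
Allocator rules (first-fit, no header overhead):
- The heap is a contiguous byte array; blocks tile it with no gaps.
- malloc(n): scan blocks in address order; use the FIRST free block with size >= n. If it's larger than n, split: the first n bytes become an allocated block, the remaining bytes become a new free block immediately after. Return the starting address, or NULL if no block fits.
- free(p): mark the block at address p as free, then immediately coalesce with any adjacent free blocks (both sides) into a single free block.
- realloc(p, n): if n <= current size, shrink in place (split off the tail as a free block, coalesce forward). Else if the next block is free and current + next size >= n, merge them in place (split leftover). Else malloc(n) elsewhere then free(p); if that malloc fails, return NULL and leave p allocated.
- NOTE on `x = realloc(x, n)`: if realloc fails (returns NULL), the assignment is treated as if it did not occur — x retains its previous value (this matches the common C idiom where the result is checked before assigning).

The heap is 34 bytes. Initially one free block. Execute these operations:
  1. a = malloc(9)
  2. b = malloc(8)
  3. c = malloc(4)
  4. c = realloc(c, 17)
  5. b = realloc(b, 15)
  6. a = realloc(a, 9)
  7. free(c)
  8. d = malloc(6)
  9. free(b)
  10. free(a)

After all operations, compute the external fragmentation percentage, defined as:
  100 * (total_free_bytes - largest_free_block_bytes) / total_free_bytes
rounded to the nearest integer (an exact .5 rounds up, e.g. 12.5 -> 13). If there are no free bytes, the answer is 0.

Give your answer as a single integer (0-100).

Op 1: a = malloc(9) -> a = 0; heap: [0-8 ALLOC][9-33 FREE]
Op 2: b = malloc(8) -> b = 9; heap: [0-8 ALLOC][9-16 ALLOC][17-33 FREE]
Op 3: c = malloc(4) -> c = 17; heap: [0-8 ALLOC][9-16 ALLOC][17-20 ALLOC][21-33 FREE]
Op 4: c = realloc(c, 17) -> c = 17; heap: [0-8 ALLOC][9-16 ALLOC][17-33 ALLOC]
Op 5: b = realloc(b, 15) -> NULL (b unchanged); heap: [0-8 ALLOC][9-16 ALLOC][17-33 ALLOC]
Op 6: a = realloc(a, 9) -> a = 0; heap: [0-8 ALLOC][9-16 ALLOC][17-33 ALLOC]
Op 7: free(c) -> (freed c); heap: [0-8 ALLOC][9-16 ALLOC][17-33 FREE]
Op 8: d = malloc(6) -> d = 17; heap: [0-8 ALLOC][9-16 ALLOC][17-22 ALLOC][23-33 FREE]
Op 9: free(b) -> (freed b); heap: [0-8 ALLOC][9-16 FREE][17-22 ALLOC][23-33 FREE]
Op 10: free(a) -> (freed a); heap: [0-16 FREE][17-22 ALLOC][23-33 FREE]
Free blocks: [17 11] total_free=28 largest=17 -> 100*(28-17)/28 = 1100/28 ≈ 39.286 -> rounds to 39

Answer: 39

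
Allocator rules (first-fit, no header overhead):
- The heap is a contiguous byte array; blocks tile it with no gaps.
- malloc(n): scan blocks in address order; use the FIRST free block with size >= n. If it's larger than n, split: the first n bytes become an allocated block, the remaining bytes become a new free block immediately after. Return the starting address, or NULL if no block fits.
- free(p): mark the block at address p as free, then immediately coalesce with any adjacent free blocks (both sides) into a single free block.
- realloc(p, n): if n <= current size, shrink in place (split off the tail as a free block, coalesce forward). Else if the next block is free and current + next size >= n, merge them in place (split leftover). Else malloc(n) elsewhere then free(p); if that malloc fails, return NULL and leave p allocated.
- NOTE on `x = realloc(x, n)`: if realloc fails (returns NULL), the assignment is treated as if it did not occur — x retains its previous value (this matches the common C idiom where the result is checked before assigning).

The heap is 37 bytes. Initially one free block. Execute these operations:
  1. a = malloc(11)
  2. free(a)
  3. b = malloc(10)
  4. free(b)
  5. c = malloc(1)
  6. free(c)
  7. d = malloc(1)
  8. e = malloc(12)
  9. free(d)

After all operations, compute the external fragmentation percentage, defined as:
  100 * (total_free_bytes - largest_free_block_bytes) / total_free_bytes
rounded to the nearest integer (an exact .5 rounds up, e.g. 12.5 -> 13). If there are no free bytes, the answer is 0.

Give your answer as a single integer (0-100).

Answer: 4

Derivation:
Op 1: a = malloc(11) -> a = 0; heap: [0-10 ALLOC][11-36 FREE]
Op 2: free(a) -> (freed a); heap: [0-36 FREE]
Op 3: b = malloc(10) -> b = 0; heap: [0-9 ALLOC][10-36 FREE]
Op 4: free(b) -> (freed b); heap: [0-36 FREE]
Op 5: c = malloc(1) -> c = 0; heap: [0-0 ALLOC][1-36 FREE]
Op 6: free(c) -> (freed c); heap: [0-36 FREE]
Op 7: d = malloc(1) -> d = 0; heap: [0-0 ALLOC][1-36 FREE]
Op 8: e = malloc(12) -> e = 1; heap: [0-0 ALLOC][1-12 ALLOC][13-36 FREE]
Op 9: free(d) -> (freed d); heap: [0-0 FREE][1-12 ALLOC][13-36 FREE]
Free blocks: [1 24] total_free=25 largest=24 -> 100*(25-24)/25 = 100/25 = 4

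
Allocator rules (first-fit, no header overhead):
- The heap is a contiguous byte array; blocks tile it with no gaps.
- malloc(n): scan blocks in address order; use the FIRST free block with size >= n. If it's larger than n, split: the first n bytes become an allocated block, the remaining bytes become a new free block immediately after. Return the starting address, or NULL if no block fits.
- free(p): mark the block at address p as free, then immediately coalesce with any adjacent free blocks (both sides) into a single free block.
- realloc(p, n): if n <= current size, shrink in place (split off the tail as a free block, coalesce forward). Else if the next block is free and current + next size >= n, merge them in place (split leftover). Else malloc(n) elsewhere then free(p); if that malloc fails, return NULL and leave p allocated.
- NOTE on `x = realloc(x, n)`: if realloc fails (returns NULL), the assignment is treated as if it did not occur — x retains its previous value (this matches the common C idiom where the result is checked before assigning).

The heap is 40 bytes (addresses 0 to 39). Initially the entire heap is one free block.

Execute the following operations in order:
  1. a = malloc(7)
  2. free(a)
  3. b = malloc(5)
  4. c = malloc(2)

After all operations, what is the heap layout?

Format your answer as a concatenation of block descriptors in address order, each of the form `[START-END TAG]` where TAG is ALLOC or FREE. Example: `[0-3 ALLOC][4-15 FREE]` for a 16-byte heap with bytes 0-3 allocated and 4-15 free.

Op 1: a = malloc(7) -> a = 0; heap: [0-6 ALLOC][7-39 FREE]
Op 2: free(a) -> (freed a); heap: [0-39 FREE]
Op 3: b = malloc(5) -> b = 0; heap: [0-4 ALLOC][5-39 FREE]
Op 4: c = malloc(2) -> c = 5; heap: [0-4 ALLOC][5-6 ALLOC][7-39 FREE]

Answer: [0-4 ALLOC][5-6 ALLOC][7-39 FREE]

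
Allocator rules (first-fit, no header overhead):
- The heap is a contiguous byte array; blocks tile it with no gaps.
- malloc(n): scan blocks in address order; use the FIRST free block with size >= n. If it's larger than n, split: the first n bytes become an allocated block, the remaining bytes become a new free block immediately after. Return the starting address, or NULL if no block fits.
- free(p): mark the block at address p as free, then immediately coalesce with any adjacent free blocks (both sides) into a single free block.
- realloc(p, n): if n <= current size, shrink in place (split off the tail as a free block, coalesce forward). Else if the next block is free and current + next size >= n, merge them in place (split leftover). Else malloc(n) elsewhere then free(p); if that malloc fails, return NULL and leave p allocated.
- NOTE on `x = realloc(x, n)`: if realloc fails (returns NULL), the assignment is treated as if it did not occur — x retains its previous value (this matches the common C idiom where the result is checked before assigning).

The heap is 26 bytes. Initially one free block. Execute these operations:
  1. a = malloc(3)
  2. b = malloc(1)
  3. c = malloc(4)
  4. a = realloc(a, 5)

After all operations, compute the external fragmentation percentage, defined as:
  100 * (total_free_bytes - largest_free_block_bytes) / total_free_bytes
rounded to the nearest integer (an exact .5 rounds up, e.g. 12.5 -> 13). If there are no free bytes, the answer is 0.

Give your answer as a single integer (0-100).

Op 1: a = malloc(3) -> a = 0; heap: [0-2 ALLOC][3-25 FREE]
Op 2: b = malloc(1) -> b = 3; heap: [0-2 ALLOC][3-3 ALLOC][4-25 FREE]
Op 3: c = malloc(4) -> c = 4; heap: [0-2 ALLOC][3-3 ALLOC][4-7 ALLOC][8-25 FREE]
Op 4: a = realloc(a, 5) -> a = 8; heap: [0-2 FREE][3-3 ALLOC][4-7 ALLOC][8-12 ALLOC][13-25 FREE]
Free blocks: [3 13] total_free=16 largest=13 -> 100*(16-13)/16 = 300/16 = 18.75 -> rounds to 19

Answer: 19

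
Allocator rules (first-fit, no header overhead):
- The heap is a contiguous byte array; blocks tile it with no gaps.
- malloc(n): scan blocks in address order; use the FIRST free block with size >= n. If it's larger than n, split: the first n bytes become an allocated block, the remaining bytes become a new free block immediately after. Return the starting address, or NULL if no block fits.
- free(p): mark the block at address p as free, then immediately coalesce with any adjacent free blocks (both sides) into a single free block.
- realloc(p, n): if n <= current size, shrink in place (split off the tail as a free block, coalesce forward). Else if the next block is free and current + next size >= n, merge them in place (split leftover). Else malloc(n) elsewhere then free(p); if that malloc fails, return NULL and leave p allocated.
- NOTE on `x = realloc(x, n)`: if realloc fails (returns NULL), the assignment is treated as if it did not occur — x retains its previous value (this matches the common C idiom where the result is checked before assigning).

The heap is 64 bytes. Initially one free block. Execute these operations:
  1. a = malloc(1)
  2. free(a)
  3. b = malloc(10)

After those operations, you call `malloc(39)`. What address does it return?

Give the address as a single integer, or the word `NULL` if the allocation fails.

Op 1: a = malloc(1) -> a = 0; heap: [0-0 ALLOC][1-63 FREE]
Op 2: free(a) -> (freed a); heap: [0-63 FREE]
Op 3: b = malloc(10) -> b = 0; heap: [0-9 ALLOC][10-63 FREE]
malloc(39): first-fit scan over [0-9 ALLOC][10-63 FREE] -> 10

Answer: 10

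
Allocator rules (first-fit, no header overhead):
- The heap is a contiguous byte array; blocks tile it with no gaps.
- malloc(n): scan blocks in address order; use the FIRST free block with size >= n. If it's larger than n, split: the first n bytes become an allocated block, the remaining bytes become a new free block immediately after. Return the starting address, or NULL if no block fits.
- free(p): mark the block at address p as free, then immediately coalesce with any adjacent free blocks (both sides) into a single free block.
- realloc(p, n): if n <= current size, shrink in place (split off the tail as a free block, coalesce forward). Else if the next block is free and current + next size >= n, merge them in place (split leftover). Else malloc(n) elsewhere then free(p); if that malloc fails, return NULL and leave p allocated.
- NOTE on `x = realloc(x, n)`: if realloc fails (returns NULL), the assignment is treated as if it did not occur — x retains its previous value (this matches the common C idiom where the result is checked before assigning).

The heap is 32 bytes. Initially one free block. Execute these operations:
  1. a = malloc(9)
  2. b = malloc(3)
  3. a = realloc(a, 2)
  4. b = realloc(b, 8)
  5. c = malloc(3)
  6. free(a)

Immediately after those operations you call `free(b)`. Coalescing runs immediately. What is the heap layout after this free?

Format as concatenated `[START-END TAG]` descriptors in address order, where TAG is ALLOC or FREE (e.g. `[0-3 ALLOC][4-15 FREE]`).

Answer: [0-1 FREE][2-4 ALLOC][5-31 FREE]

Derivation:
Op 1: a = malloc(9) -> a = 0; heap: [0-8 ALLOC][9-31 FREE]
Op 2: b = malloc(3) -> b = 9; heap: [0-8 ALLOC][9-11 ALLOC][12-31 FREE]
Op 3: a = realloc(a, 2) -> a = 0; heap: [0-1 ALLOC][2-8 FREE][9-11 ALLOC][12-31 FREE]
Op 4: b = realloc(b, 8) -> b = 9; heap: [0-1 ALLOC][2-8 FREE][9-16 ALLOC][17-31 FREE]
Op 5: c = malloc(3) -> c = 2; heap: [0-1 ALLOC][2-4 ALLOC][5-8 FREE][9-16 ALLOC][17-31 FREE]
Op 6: free(a) -> (freed a); heap: [0-1 FREE][2-4 ALLOC][5-8 FREE][9-16 ALLOC][17-31 FREE]
free(b): b = 9 -> block [9-16 ALLOC]; mark free, coalesce with adjacent free neighbors -> [0-1 FREE][2-4 ALLOC][5-31 FREE]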